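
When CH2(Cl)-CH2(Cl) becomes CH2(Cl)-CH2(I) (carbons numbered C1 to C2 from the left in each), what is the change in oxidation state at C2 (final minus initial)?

Before: C2 has 1 bond to C, 2 bonds to H, 1 bond to Cl → oxidation state -1.
After: C2 has 1 bond to C, 2 bonds to H, 1 bond to I → oxidation state -1.
Δ = -1 − (-1) = 0, so no net redox change at C2.

0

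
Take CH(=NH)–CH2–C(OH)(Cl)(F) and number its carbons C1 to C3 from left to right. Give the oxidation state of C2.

C2 has one bond to C (0), one bond to C (0), one bond to H (-1), one bond to H (-1).
Oxidation state = 0 + 0 − 1 − 1 = -2.

-2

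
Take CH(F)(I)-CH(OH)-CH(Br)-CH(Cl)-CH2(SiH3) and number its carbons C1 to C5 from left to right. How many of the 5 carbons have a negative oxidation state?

Tallying each carbon's bonds:
C1: 1C, 1H, 1F, 1I → 0 − 1 + 1 + 1 = +1
C2: 2C, 1H, 1O → 0 − 1 + 1 = 0
C3: 2C, 1H, 1Br → 0 − 1 + 1 = 0
C4: 2C, 1H, 1Cl → 0 − 1 + 1 = 0
C5: 1C, 2H, 1Si → 0 − 2 − 1 = -3
1 carbon (C5) meets the condition.

1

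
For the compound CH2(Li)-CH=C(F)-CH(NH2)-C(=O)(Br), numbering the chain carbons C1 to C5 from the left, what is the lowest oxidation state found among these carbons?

-3

Tallying each carbon's bonds:
C1: 1C, 2H, 1Li → 0 − 2 − 1 = -3
C2: 3C, 1H → 0 − 1 = -1
C3: 3C, 1F → 0 + 1 = +1
C4: 2C, 1H, 1N → 0 − 1 + 1 = 0
C5: 1C, 2O, 1Br → 0 + 2 + 1 = +3
The lowest value is -3.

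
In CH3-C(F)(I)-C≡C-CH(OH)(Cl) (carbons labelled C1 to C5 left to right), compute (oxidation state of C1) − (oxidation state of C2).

-5

C1: 1C, 3H → 0 − 3 = -3
C2: 2C, 1F, 1I → 0 + 1 + 1 = +2
Difference: -3 − (+2) = -5.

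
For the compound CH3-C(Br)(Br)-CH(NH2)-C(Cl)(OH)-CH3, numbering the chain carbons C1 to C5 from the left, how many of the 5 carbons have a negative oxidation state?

Tallying each carbon's bonds:
C1: 1C, 3H → 0 − 3 = -3
C2: 2C, 2Br → 0 + 2 = +2
C3: 2C, 1H, 1N → 0 − 1 + 1 = 0
C4: 2C, 1O, 1Cl → 0 + 1 + 1 = +2
C5: 1C, 3H → 0 − 3 = -3
2 carbons (C1, C5) meet the condition.

2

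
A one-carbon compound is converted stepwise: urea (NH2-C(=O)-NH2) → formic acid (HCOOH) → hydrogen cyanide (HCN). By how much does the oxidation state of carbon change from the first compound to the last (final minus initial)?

Carbon oxidation states along the series — urea: +4, formic acid: +2, hydrogen cyanide: +2.
Net change = +2 − (+4) = -2.

-2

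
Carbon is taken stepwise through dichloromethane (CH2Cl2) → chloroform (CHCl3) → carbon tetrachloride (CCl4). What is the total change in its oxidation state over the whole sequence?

Carbon oxidation states along the series — dichloromethane: 0, chloroform: +2, carbon tetrachloride: +4.
Net change = +4 − (0) = +4.

+4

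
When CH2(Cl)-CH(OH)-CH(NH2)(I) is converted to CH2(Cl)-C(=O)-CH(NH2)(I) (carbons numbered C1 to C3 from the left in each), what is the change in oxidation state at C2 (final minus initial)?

+2

Before: C2 has 2 bonds to C, 1 bond to H, 1 bond to O → oxidation state 0.
After: C2 has 2 bonds to C, 2 bonds to O → oxidation state +2.
Δ = +2 − (0) = +2, so this is an oxidation at C2.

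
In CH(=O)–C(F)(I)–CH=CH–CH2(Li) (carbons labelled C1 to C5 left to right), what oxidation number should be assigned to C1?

Bonds to more-electronegative neighbours contribute +1 each, bonds to H or metals contribute −1 each, and C–C bonds contribute 0.
C1 has one bond to C (0), a double bond to O (2×+1 = +2), one bond to H (-1).
Oxidation state = 0 + 2 − 1 = +1.

+1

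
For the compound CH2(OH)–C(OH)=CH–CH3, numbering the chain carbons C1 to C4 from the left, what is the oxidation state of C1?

Count +1 for every bond to an atom more electronegative than carbon and −1 for every bond to one less electronegative; C–C bonds are 0.
C1 has one bond to C (0), one bond to O (+1), one bond to H (-1), one bond to H (-1).
Oxidation state = 0 + 1 − 1 − 1 = -1.

-1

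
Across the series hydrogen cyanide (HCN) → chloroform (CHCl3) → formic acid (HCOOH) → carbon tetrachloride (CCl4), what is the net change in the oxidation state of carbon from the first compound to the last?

Carbon oxidation states along the series — hydrogen cyanide: +2, chloroform: +2, formic acid: +2, carbon tetrachloride: +4.
Net change = +4 − (+2) = +2.

+2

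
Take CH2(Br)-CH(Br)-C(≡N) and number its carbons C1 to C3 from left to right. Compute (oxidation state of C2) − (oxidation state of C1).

C2: 2C, 1H, 1Br → 0 − 1 + 1 = 0
C1: 1C, 2H, 1Br → 0 − 2 + 1 = -1
Difference: 0 − (-1) = +1.

+1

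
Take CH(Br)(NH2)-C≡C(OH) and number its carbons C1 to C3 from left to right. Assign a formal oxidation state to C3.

+1

Bonds to more-electronegative neighbours contribute +1 each, bonds to H or metals contribute −1 each, and C–C bonds contribute 0.
C3 has a triple bond to C (3×0 = 0), one bond to O (+1).
Oxidation state = 0 + 1 = +1.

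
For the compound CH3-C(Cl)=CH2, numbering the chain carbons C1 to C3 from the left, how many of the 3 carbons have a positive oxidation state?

1

Tallying each carbon's bonds:
C1: 1C, 3H → 0 − 3 = -3
C2: 3C, 1Cl → 0 + 1 = +1
C3: 2C, 2H → 0 − 2 = -2
1 carbon (C2) meets the condition.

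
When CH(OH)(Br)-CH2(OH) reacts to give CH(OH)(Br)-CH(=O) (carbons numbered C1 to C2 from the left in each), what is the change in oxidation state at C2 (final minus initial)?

+2

Before: C2 has 1 bond to C, 2 bonds to H, 1 bond to O → oxidation state -1.
After: C2 has 1 bond to C, 1 bond to H, 2 bonds to O → oxidation state +1.
Δ = +1 − (-1) = +2, so this is an oxidation at C2.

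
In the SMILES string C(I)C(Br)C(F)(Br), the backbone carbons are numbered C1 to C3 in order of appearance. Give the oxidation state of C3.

Assign +1 per bond to O/N/halogen, −1 per bond to H or an electropositive element, and 0 per bond to carbon.
C3 has one bond to C (0), one bond to F (+1), one bond to Br (+1), one bond to H (-1).
Oxidation state = 0 + 1 + 1 − 1 = +1.

+1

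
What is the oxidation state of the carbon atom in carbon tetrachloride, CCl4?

+4

Count +1 for every bond to an atom more electronegative than carbon and −1 for every bond to one less electronegative; C–C bonds are 0.
The carbon has one bond to Cl (+1), one bond to Cl (+1), one bond to Cl (+1), one bond to Cl (+1).
Oxidation state = +1 + 1 + 1 + 1 = +4.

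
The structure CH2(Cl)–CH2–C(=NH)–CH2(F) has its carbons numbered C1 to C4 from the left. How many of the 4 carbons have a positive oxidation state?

Tallying each carbon's bonds:
C1: 1C, 2H, 1Cl → 0 − 2 + 1 = -1
C2: 2C, 2H → 0 − 2 = -2
C3: 2C, 2N → 0 + 2 = +2
C4: 1C, 2H, 1F → 0 − 2 + 1 = -1
1 carbon (C3) meets the condition.

1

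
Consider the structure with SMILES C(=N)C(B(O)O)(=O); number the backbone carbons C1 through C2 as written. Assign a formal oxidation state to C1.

C1 has one bond to C (0), one bond to H (-1), a double bond to N (2×+1 = +2).
Oxidation state = 0 − 1 + 2 = +1.

+1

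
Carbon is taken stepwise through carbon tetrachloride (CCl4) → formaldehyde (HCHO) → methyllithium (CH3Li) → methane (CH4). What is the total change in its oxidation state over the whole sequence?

-8

Carbon oxidation states along the series — carbon tetrachloride: +4, formaldehyde: 0, methyllithium: -4, methane: -4.
Net change = -4 − (+4) = -8.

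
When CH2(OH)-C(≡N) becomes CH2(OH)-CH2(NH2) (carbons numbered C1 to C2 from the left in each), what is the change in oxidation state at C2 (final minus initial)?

-4

Before: C2 has 1 bond to C, 3 bonds to N → oxidation state +3.
After: C2 has 1 bond to C, 2 bonds to H, 1 bond to N → oxidation state -1.
Δ = -1 − (+3) = -4, so this is a reduction at C2.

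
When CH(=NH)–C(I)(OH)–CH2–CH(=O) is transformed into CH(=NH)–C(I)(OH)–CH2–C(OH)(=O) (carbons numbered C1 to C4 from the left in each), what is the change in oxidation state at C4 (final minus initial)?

Before: C4 has 1 bond to C, 1 bond to H, 2 bonds to O → oxidation state +1.
After: C4 has 1 bond to C, 3 bonds to O → oxidation state +3.
Δ = +3 − (+1) = +2, so this is an oxidation at C4.

+2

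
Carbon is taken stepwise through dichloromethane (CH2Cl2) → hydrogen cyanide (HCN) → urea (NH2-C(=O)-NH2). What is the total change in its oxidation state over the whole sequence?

Carbon oxidation states along the series — dichloromethane: 0, hydrogen cyanide: +2, urea: +4.
Net change = +4 − (0) = +4.

+4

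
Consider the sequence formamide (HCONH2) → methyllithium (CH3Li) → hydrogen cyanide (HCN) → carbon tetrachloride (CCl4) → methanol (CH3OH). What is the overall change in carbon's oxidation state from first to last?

-4

Carbon oxidation states along the series — formamide: +2, methyllithium: -4, hydrogen cyanide: +2, carbon tetrachloride: +4, methanol: -2.
Net change = -2 − (+2) = -4.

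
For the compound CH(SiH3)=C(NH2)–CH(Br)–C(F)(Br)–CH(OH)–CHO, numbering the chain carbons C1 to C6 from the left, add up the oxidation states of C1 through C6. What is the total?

+2

Tallying each carbon's bonds:
C1: 2C, 1H, 1Si → 0 − 1 − 1 = -2
C2: 3C, 1N → 0 + 1 = +1
C3: 2C, 1H, 1Br → 0 − 1 + 1 = 0
C4: 2C, 1F, 1Br → 0 + 1 + 1 = +2
C5: 2C, 1H, 1O → 0 − 1 + 1 = 0
C6: 1C, 1H, 2O → 0 − 1 + 2 = +1
Sum = -2 + 1 + 0 + 2 + 0 + 1 = +2.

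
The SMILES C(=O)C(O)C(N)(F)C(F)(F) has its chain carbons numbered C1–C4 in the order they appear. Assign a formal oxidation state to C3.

Bonds to more-electronegative neighbours contribute +1 each, bonds to H or metals contribute −1 each, and C–C bonds contribute 0.
C3 has one bond to C (0), one bond to C (0), one bond to N (+1), one bond to F (+1).
Oxidation state = 0 + 0 + 1 + 1 = +2.

+2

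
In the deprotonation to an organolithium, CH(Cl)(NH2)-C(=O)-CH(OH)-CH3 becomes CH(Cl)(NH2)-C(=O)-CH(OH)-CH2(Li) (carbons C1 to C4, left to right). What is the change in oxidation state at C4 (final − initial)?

0

Before: C4 has 1 bond to C, 3 bonds to H → oxidation state -3.
After: C4 has 1 bond to C, 2 bonds to H, 1 bond to Li → oxidation state -3.
Δ = -3 − (-3) = 0, so no net redox change at C4.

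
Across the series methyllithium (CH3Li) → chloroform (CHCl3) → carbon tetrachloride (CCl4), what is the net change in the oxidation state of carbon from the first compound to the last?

+8

Carbon oxidation states along the series — methyllithium: -4, chloroform: +2, carbon tetrachloride: +4.
Net change = +4 − (-4) = +8.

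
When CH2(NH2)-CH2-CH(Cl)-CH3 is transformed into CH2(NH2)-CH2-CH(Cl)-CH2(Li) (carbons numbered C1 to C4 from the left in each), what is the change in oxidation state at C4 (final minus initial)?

Before: C4 has 1 bond to C, 3 bonds to H → oxidation state -3.
After: C4 has 1 bond to C, 2 bonds to H, 1 bond to Li → oxidation state -3.
Δ = -3 − (-3) = 0, so no net redox change at C4.

0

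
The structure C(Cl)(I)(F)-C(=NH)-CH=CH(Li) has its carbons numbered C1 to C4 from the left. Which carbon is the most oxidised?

C1

Tallying each carbon's bonds:
C1: 1C, 1F, 1Cl, 1I → 0 + 1 + 1 + 1 = +3
C2: 2C, 2N → 0 + 2 = +2
C3: 3C, 1H → 0 − 1 = -1
C4: 2C, 1H, 1Li → 0 − 1 − 1 = -2
The most oxidised carbon is C1 at +3.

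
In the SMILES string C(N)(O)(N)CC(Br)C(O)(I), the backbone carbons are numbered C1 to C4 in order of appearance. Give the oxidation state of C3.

0

Assign +1 per bond to O/N/halogen, −1 per bond to H or an electropositive element, and 0 per bond to carbon.
C3 has one bond to C (0), one bond to C (0), one bond to H (-1), one bond to Br (+1).
Oxidation state = 0 + 0 − 1 + 1 = 0.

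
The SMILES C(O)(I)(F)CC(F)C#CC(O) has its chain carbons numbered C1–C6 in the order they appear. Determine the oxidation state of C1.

+3

C1 has one bond to C (0), one bond to O (+1), one bond to I (+1), one bond to F (+1).
Oxidation state = 0 + 1 + 1 + 1 = +3.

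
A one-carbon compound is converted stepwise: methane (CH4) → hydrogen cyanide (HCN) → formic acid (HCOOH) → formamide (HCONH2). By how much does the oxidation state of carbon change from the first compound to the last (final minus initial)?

Carbon oxidation states along the series — methane: -4, hydrogen cyanide: +2, formic acid: +2, formamide: +2.
Net change = +2 − (-4) = +6.

+6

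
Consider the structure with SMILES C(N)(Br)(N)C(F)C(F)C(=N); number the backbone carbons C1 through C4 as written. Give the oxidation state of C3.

Each bond to a more electronegative atom (O, N, halogen) counts +1, each bond to a less electronegative atom (H, metal, B, Si) counts −1, and each C–C bond counts 0.
C3 has one bond to C (0), one bond to C (0), one bond to F (+1), one bond to H (-1).
Oxidation state = 0 + 0 + 1 − 1 = 0.

0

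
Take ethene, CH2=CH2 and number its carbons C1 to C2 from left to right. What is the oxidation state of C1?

Bonds to more-electronegative neighbours contribute +1 each, bonds to H or metals contribute −1 each, and C–C bonds contribute 0.
C1 has one bond to H (-1), one bond to H (-1), a double bond to C (2×0 = 0).
Oxidation state = -1 − 1 + 0 = -2.

-2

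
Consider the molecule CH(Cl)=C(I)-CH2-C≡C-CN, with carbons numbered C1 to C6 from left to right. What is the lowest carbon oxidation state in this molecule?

Tallying each carbon's bonds:
C1: 2C, 1H, 1Cl → 0 − 1 + 1 = 0
C2: 3C, 1I → 0 + 1 = +1
C3: 2C, 2H → 0 − 2 = -2
C4: 4C → 0 = 0
C5: 4C → 0 = 0
C6: 1C, 3N → 0 + 3 = +3
The lowest value is -2.

-2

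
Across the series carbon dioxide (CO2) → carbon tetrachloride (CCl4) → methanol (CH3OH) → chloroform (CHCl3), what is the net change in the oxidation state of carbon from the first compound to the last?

-2

Carbon oxidation states along the series — carbon dioxide: +4, carbon tetrachloride: +4, methanol: -2, chloroform: +2.
Net change = +2 − (+4) = -2.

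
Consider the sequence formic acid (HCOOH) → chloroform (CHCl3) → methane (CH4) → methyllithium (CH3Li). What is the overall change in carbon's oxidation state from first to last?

Carbon oxidation states along the series — formic acid: +2, chloroform: +2, methane: -4, methyllithium: -4.
Net change = -4 − (+2) = -6.

-6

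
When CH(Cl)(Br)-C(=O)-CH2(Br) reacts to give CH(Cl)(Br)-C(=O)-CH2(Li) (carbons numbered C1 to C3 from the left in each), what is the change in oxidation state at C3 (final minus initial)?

-2

Before: C3 has 1 bond to C, 2 bonds to H, 1 bond to Br → oxidation state -1.
After: C3 has 1 bond to C, 2 bonds to H, 1 bond to Li → oxidation state -3.
Δ = -3 − (-1) = -2, so this is a reduction at C3.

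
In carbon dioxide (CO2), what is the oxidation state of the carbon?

Bonds to more-electronegative neighbours contribute +1 each, bonds to H or metals contribute −1 each, and C–C bonds contribute 0.
The carbon has a double bond to O (2×+1 = +2), a double bond to O (2×+1 = +2).
Oxidation state = +2 + 2 = +4.

+4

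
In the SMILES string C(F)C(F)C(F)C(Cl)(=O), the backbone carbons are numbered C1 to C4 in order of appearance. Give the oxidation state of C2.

Assign +1 per bond to O/N/halogen, −1 per bond to H or an electropositive element, and 0 per bond to carbon.
C2 has one bond to C (0), one bond to C (0), one bond to H (-1), one bond to F (+1).
Oxidation state = 0 + 0 − 1 + 1 = 0.

0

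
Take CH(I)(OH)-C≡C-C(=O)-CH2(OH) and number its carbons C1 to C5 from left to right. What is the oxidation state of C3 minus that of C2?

0

C3: 4C → 0 = 0
C2: 4C → 0 = 0
Difference: 0 − (0) = 0.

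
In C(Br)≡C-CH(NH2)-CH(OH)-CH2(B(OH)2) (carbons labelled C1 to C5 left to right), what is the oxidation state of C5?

-3

Each bond to a more electronegative atom (O, N, halogen) counts +1, each bond to a less electronegative atom (H, metal, B, Si) counts −1, and each C–C bond counts 0.
C5 has one bond to C (0), one bond to H (-1), one bond to H (-1), one bond to B (-1).
Oxidation state = 0 − 1 − 1 − 1 = -3.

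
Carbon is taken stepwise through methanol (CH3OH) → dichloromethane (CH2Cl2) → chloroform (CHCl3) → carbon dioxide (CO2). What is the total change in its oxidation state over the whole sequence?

Carbon oxidation states along the series — methanol: -2, dichloromethane: 0, chloroform: +2, carbon dioxide: +4.
Net change = +4 − (-2) = +6.

+6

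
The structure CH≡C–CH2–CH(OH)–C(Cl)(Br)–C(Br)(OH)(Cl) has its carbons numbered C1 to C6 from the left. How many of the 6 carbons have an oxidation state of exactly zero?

2

Tallying each carbon's bonds:
C1: 3C, 1H → 0 − 1 = -1
C2: 4C → 0 = 0
C3: 2C, 2H → 0 − 2 = -2
C4: 2C, 1H, 1O → 0 − 1 + 1 = 0
C5: 2C, 1Cl, 1Br → 0 + 1 + 1 = +2
C6: 1C, 1O, 1Cl, 1Br → 0 + 1 + 1 + 1 = +3
2 carbons (C2, C4) meet the condition.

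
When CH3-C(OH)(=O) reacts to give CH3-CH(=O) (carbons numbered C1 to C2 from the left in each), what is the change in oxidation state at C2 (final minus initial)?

Before: C2 has 1 bond to C, 3 bonds to O → oxidation state +3.
After: C2 has 1 bond to C, 1 bond to H, 2 bonds to O → oxidation state +1.
Δ = +1 − (+3) = -2, so this is a reduction at C2.

-2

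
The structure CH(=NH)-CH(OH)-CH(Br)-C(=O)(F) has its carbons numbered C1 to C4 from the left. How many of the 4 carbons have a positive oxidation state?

2

Assign +1 per bond to O/N/halogen, −1 per bond to H or an electropositive element, and 0 per bond to carbon. Tallying each carbon:
C1: 1C, 1H, 2N → 0 − 1 + 2 = +1
C2: 2C, 1H, 1O → 0 − 1 + 1 = 0
C3: 2C, 1H, 1Br → 0 − 1 + 1 = 0
C4: 1C, 2O, 1F → 0 + 2 + 1 = +3
2 carbons (C1, C4) meet the condition.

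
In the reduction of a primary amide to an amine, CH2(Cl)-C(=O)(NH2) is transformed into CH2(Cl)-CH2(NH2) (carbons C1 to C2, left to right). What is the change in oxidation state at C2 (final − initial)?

-4

Before: C2 has 1 bond to C, 2 bonds to O, 1 bond to N → oxidation state +3.
After: C2 has 1 bond to C, 2 bonds to H, 1 bond to N → oxidation state -1.
Δ = -1 − (+3) = -4, so this is a reduction at C2.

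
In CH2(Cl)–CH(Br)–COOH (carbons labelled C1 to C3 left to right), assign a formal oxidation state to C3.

Each bond to a more electronegative atom (O, N, halogen) counts +1, each bond to a less electronegative atom (H, metal, B, Si) counts −1, and each C–C bond counts 0.
C3 has one bond to C (0), one bond to O (+1), a double bond to O (2×+1 = +2).
Oxidation state = 0 + 1 + 2 = +3.

+3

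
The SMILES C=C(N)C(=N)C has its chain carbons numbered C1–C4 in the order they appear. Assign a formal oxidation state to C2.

Each bond to a more electronegative atom (O, N, halogen) counts +1, each bond to a less electronegative atom (H, metal, B, Si) counts −1, and each C–C bond counts 0.
C2 has a double bond to C (2×0 = 0), one bond to C (0), one bond to N (+1).
Oxidation state = 0 + 0 + 1 = +1.

+1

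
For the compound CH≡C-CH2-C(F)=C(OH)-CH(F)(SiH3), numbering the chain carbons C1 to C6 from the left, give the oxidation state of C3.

Bonds to more-electronegative neighbours contribute +1 each, bonds to H or metals contribute −1 each, and C–C bonds contribute 0.
C3 has one bond to C (0), one bond to C (0), one bond to H (-1), one bond to H (-1).
Oxidation state = 0 + 0 − 1 − 1 = -2.

-2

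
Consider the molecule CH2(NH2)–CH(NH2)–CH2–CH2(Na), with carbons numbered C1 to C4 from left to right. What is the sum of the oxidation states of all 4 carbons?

Count +1 for every bond to an atom more electronegative than carbon and −1 for every bond to one less electronegative; C–C bonds are 0. Tallying each carbon:
C1: 1C, 2H, 1N → 0 − 2 + 1 = -1
C2: 2C, 1H, 1N → 0 − 1 + 1 = 0
C3: 2C, 2H → 0 − 2 = -2
C4: 1C, 2H, 1Na → 0 − 2 − 1 = -3
Sum = -1 + 0 − 2 − 3 = -6.

-6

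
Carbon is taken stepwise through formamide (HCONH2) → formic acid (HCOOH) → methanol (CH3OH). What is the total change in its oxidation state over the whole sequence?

Carbon oxidation states along the series — formamide: +2, formic acid: +2, methanol: -2.
Net change = -2 − (+2) = -4.

-4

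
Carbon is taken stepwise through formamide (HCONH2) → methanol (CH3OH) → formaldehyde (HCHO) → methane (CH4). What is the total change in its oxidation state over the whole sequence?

-6

Carbon oxidation states along the series — formamide: +2, methanol: -2, formaldehyde: 0, methane: -4.
Net change = -4 − (+2) = -6.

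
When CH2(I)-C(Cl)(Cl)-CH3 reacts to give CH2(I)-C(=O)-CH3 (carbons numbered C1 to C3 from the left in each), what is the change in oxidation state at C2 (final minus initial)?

Before: C2 has 2 bonds to C, 2 bonds to Cl → oxidation state +2.
After: C2 has 2 bonds to C, 2 bonds to O → oxidation state +2.
Δ = +2 − (+2) = 0, so no net redox change at C2.

0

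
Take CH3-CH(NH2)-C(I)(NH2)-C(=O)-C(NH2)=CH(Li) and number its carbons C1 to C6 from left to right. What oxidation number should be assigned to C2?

Each bond to a more electronegative atom (O, N, halogen) counts +1, each bond to a less electronegative atom (H, metal, B, Si) counts −1, and each C–C bond counts 0.
C2 has one bond to C (0), one bond to C (0), one bond to H (-1), one bond to N (+1).
Oxidation state = 0 + 0 − 1 + 1 = 0.

0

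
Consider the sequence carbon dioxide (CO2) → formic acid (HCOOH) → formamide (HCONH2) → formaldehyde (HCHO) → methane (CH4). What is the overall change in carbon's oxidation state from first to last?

Carbon oxidation states along the series — carbon dioxide: +4, formic acid: +2, formamide: +2, formaldehyde: 0, methane: -4.
Net change = -4 − (+4) = -8.

-8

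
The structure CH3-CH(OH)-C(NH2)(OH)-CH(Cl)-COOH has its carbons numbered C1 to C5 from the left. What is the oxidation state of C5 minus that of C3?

+1

C5: 1C, 3O → 0 + 3 = +3
C3: 2C, 1O, 1N → 0 + 1 + 1 = +2
Difference: +3 − (+2) = +1.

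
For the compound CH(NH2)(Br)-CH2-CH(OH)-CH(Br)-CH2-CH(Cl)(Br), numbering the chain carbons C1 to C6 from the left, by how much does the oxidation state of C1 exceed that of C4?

C1: 1C, 1H, 1N, 1Br → 0 − 1 + 1 + 1 = +1
C4: 2C, 1H, 1Br → 0 − 1 + 1 = 0
Difference: +1 − (0) = +1.

+1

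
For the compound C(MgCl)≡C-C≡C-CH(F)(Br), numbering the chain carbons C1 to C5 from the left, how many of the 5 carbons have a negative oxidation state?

Tallying each carbon's bonds:
C1: 3C, 1Mg → 0 − 1 = -1
C2: 4C → 0 = 0
C3: 4C → 0 = 0
C4: 4C → 0 = 0
C5: 1C, 1H, 1F, 1Br → 0 − 1 + 1 + 1 = +1
1 carbon (C1) meets the condition.

1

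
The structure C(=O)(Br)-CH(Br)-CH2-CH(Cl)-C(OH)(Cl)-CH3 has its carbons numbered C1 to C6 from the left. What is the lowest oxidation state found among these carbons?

-3

Count +1 for every bond to an atom more electronegative than carbon and −1 for every bond to one less electronegative; C–C bonds are 0. Tallying each carbon:
C1: 1C, 2O, 1Br → 0 + 2 + 1 = +3
C2: 2C, 1H, 1Br → 0 − 1 + 1 = 0
C3: 2C, 2H → 0 − 2 = -2
C4: 2C, 1H, 1Cl → 0 − 1 + 1 = 0
C5: 2C, 1O, 1Cl → 0 + 1 + 1 = +2
C6: 1C, 3H → 0 − 3 = -3
The lowest value is -3.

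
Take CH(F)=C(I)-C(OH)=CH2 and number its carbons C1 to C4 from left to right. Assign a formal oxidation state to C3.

+1

C3 has one bond to C (0), a double bond to C (2×0 = 0), one bond to O (+1).
Oxidation state = 0 + 0 + 1 = +1.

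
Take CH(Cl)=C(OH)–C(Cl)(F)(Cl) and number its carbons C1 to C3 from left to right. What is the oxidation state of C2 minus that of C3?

-2

C2: 3C, 1O → 0 + 1 = +1
C3: 1C, 1F, 2Cl → 0 + 1 + 2 = +3
Difference: +1 − (+3) = -2.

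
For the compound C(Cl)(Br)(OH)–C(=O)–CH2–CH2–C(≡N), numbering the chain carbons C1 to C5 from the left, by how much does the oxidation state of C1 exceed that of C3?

C1: 1C, 1O, 1Cl, 1Br → 0 + 1 + 1 + 1 = +3
C3: 2C, 2H → 0 − 2 = -2
Difference: +3 − (-2) = +5.

+5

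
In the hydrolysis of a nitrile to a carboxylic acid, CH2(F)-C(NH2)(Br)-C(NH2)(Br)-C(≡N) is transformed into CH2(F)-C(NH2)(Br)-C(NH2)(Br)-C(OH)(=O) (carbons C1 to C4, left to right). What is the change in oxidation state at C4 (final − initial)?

Before: C4 has 1 bond to C, 3 bonds to N → oxidation state +3.
After: C4 has 1 bond to C, 3 bonds to O → oxidation state +3.
Δ = +3 − (+3) = 0, so no net redox change at C4.

0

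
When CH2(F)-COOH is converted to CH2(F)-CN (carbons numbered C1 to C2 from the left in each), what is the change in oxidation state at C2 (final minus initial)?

0

Before: C2 has 1 bond to C, 3 bonds to O → oxidation state +3.
After: C2 has 1 bond to C, 3 bonds to N → oxidation state +3.
Δ = +3 − (+3) = 0, so no net redox change at C2.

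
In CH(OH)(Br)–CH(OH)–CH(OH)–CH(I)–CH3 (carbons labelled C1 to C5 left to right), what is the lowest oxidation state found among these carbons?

Tallying each carbon's bonds:
C1: 1C, 1H, 1O, 1Br → 0 − 1 + 1 + 1 = +1
C2: 2C, 1H, 1O → 0 − 1 + 1 = 0
C3: 2C, 1H, 1O → 0 − 1 + 1 = 0
C4: 2C, 1H, 1I → 0 − 1 + 1 = 0
C5: 1C, 3H → 0 − 3 = -3
The lowest value is -3.

-3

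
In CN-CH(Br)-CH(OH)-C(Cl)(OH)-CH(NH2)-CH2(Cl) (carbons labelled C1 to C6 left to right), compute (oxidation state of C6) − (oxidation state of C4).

-3

C6: 1C, 2H, 1Cl → 0 − 2 + 1 = -1
C4: 2C, 1O, 1Cl → 0 + 1 + 1 = +2
Difference: -1 − (+2) = -3.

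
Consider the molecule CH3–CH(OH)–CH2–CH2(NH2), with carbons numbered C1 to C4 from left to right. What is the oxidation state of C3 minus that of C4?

C3: 2C, 2H → 0 − 2 = -2
C4: 1C, 2H, 1N → 0 − 2 + 1 = -1
Difference: -2 − (-1) = -1.

-1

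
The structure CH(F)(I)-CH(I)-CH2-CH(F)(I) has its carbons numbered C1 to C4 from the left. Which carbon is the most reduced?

Assign +1 per bond to O/N/halogen, −1 per bond to H or an electropositive element, and 0 per bond to carbon. Tallying each carbon:
C1: 1C, 1H, 1F, 1I → 0 − 1 + 1 + 1 = +1
C2: 2C, 1H, 1I → 0 − 1 + 1 = 0
C3: 2C, 2H → 0 − 2 = -2
C4: 1C, 1H, 1F, 1I → 0 − 1 + 1 + 1 = +1
The most reduced carbon is C3 at -2.

C3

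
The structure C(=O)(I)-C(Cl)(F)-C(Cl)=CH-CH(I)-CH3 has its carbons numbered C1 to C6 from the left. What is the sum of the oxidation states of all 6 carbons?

+2

Bonds to more-electronegative neighbours contribute +1 each, bonds to H or metals contribute −1 each, and C–C bonds contribute 0. Tallying each carbon:
C1: 1C, 2O, 1I → 0 + 2 + 1 = +3
C2: 2C, 1F, 1Cl → 0 + 1 + 1 = +2
C3: 3C, 1Cl → 0 + 1 = +1
C4: 3C, 1H → 0 − 1 = -1
C5: 2C, 1H, 1I → 0 − 1 + 1 = 0
C6: 1C, 3H → 0 − 3 = -3
Sum = +3 + 2 + 1 − 1 + 0 − 3 = +2.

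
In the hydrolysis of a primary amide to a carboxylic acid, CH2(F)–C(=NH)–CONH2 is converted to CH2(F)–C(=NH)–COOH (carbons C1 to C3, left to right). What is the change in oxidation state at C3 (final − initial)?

Before: C3 has 1 bond to C, 2 bonds to O, 1 bond to N → oxidation state +3.
After: C3 has 1 bond to C, 3 bonds to O → oxidation state +3.
Δ = +3 − (+3) = 0, so no net redox change at C3.

0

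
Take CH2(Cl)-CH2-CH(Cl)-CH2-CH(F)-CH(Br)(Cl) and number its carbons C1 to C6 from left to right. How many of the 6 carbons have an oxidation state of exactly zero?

2

Count +1 for every bond to an atom more electronegative than carbon and −1 for every bond to one less electronegative; C–C bonds are 0. Tallying each carbon:
C1: 1C, 2H, 1Cl → 0 − 2 + 1 = -1
C2: 2C, 2H → 0 − 2 = -2
C3: 2C, 1H, 1Cl → 0 − 1 + 1 = 0
C4: 2C, 2H → 0 − 2 = -2
C5: 2C, 1H, 1F → 0 − 1 + 1 = 0
C6: 1C, 1H, 1Cl, 1Br → 0 − 1 + 1 + 1 = +1
2 carbons (C3, C5) meet the condition.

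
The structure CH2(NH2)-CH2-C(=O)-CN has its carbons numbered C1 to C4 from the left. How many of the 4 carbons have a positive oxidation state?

Assign +1 per bond to O/N/halogen, −1 per bond to H or an electropositive element, and 0 per bond to carbon. Tallying each carbon:
C1: 1C, 2H, 1N → 0 − 2 + 1 = -1
C2: 2C, 2H → 0 − 2 = -2
C3: 2C, 2O → 0 + 2 = +2
C4: 1C, 3N → 0 + 3 = +3
2 carbons (C3, C4) meet the condition.

2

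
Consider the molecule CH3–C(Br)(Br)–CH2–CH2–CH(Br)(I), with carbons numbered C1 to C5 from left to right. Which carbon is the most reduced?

Count +1 for every bond to an atom more electronegative than carbon and −1 for every bond to one less electronegative; C–C bonds are 0. Tallying each carbon:
C1: 1C, 3H → 0 − 3 = -3
C2: 2C, 2Br → 0 + 2 = +2
C3: 2C, 2H → 0 − 2 = -2
C4: 2C, 2H → 0 − 2 = -2
C5: 1C, 1H, 1Br, 1I → 0 − 1 + 1 + 1 = +1
The most reduced carbon is C1 at -3.

C1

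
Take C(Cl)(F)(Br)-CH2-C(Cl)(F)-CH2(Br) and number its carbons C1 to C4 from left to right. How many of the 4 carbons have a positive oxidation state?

Count +1 for every bond to an atom more electronegative than carbon and −1 for every bond to one less electronegative; C–C bonds are 0. Tallying each carbon:
C1: 1C, 1F, 1Cl, 1Br → 0 + 1 + 1 + 1 = +3
C2: 2C, 2H → 0 − 2 = -2
C3: 2C, 1F, 1Cl → 0 + 1 + 1 = +2
C4: 1C, 2H, 1Br → 0 − 2 + 1 = -1
2 carbons (C1, C3) meet the condition.

2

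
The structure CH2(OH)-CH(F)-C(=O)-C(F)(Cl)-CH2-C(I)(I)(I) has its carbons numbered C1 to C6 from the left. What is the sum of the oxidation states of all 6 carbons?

Assign +1 per bond to O/N/halogen, −1 per bond to H or an electropositive element, and 0 per bond to carbon. Tallying each carbon:
C1: 1C, 2H, 1O → 0 − 2 + 1 = -1
C2: 2C, 1H, 1F → 0 − 1 + 1 = 0
C3: 2C, 2O → 0 + 2 = +2
C4: 2C, 1F, 1Cl → 0 + 1 + 1 = +2
C5: 2C, 2H → 0 − 2 = -2
C6: 1C, 3I → 0 + 3 = +3
Sum = -1 + 0 + 2 + 2 − 2 + 3 = +4.

+4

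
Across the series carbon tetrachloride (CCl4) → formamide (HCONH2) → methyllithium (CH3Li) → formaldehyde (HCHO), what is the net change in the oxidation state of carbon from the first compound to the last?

-4

Carbon oxidation states along the series — carbon tetrachloride: +4, formamide: +2, methyllithium: -4, formaldehyde: 0.
Net change = 0 − (+4) = -4.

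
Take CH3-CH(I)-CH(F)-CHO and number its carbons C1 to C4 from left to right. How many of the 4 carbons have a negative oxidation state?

1

Tallying each carbon's bonds:
C1: 1C, 3H → 0 − 3 = -3
C2: 2C, 1H, 1I → 0 − 1 + 1 = 0
C3: 2C, 1H, 1F → 0 − 1 + 1 = 0
C4: 1C, 1H, 2O → 0 − 1 + 2 = +1
1 carbon (C1) meets the condition.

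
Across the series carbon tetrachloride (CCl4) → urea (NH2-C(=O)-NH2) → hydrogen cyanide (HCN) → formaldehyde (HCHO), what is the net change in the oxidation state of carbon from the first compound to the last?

Carbon oxidation states along the series — carbon tetrachloride: +4, urea: +4, hydrogen cyanide: +2, formaldehyde: 0.
Net change = 0 − (+4) = -4.

-4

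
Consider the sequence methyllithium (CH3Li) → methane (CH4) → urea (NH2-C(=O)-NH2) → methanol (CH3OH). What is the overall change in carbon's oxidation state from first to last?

+2

Carbon oxidation states along the series — methyllithium: -4, methane: -4, urea: +4, methanol: -2.
Net change = -2 − (-4) = +2.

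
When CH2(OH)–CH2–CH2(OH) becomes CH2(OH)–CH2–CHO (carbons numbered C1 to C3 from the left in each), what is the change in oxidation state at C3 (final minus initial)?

+2

Before: C3 has 1 bond to C, 2 bonds to H, 1 bond to O → oxidation state -1.
After: C3 has 1 bond to C, 1 bond to H, 2 bonds to O → oxidation state +1.
Δ = +1 − (-1) = +2, so this is an oxidation at C3.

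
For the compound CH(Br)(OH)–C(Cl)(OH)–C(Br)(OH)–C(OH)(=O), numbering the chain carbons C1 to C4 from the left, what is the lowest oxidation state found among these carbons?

Count +1 for every bond to an atom more electronegative than carbon and −1 for every bond to one less electronegative; C–C bonds are 0. Tallying each carbon:
C1: 1C, 1H, 1O, 1Br → 0 − 1 + 1 + 1 = +1
C2: 2C, 1O, 1Cl → 0 + 1 + 1 = +2
C3: 2C, 1O, 1Br → 0 + 1 + 1 = +2
C4: 1C, 3O → 0 + 3 = +3
The lowest value is +1.

+1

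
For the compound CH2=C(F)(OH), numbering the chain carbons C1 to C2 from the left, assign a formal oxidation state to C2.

+2

Count +1 for every bond to an atom more electronegative than carbon and −1 for every bond to one less electronegative; C–C bonds are 0.
C2 has a double bond to C (2×0 = 0), one bond to F (+1), one bond to O (+1).
Oxidation state = 0 + 1 + 1 = +2.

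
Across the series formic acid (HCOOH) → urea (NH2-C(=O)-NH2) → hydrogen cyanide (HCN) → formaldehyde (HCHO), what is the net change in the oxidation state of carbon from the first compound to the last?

-2

Carbon oxidation states along the series — formic acid: +2, urea: +4, hydrogen cyanide: +2, formaldehyde: 0.
Net change = 0 − (+2) = -2.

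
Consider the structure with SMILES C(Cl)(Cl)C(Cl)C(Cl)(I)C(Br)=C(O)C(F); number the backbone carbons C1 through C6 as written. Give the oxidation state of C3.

C3 has one bond to C (0), one bond to C (0), one bond to Cl (+1), one bond to I (+1).
Oxidation state = 0 + 0 + 1 + 1 = +2.

+2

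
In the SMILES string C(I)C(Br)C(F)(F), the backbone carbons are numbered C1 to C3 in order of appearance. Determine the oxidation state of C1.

C1 has one bond to C (0), one bond to H (-1), one bond to I (+1), one bond to H (-1).
Oxidation state = 0 − 1 + 1 − 1 = -1.

-1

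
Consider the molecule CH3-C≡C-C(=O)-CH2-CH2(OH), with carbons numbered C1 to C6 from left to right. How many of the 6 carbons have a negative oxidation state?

3

Tallying each carbon's bonds:
C1: 1C, 3H → 0 − 3 = -3
C2: 4C → 0 = 0
C3: 4C → 0 = 0
C4: 2C, 2O → 0 + 2 = +2
C5: 2C, 2H → 0 − 2 = -2
C6: 1C, 2H, 1O → 0 − 2 + 1 = -1
3 carbons (C1, C5, C6) meet the condition.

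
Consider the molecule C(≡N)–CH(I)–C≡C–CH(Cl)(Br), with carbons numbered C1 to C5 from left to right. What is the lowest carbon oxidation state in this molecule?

0

Tallying each carbon's bonds:
C1: 1C, 3N → 0 + 3 = +3
C2: 2C, 1H, 1I → 0 − 1 + 1 = 0
C3: 4C → 0 = 0
C4: 4C → 0 = 0
C5: 1C, 1H, 1Cl, 1Br → 0 − 1 + 1 + 1 = +1
The lowest value is 0.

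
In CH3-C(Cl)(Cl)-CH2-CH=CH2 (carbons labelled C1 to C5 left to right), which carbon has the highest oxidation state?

C2

Tallying each carbon's bonds:
C1: 1C, 3H → 0 − 3 = -3
C2: 2C, 2Cl → 0 + 2 = +2
C3: 2C, 2H → 0 − 2 = -2
C4: 3C, 1H → 0 − 1 = -1
C5: 2C, 2H → 0 − 2 = -2
The most oxidised carbon is C2 at +2.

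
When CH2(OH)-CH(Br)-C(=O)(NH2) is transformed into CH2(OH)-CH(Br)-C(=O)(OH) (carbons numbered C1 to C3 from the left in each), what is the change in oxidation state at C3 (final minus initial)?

Before: C3 has 1 bond to C, 2 bonds to O, 1 bond to N → oxidation state +3.
After: C3 has 1 bond to C, 3 bonds to O → oxidation state +3.
Δ = +3 − (+3) = 0, so no net redox change at C3.

0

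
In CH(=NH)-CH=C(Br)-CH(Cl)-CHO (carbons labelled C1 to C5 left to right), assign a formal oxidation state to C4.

0

Count +1 for every bond to an atom more electronegative than carbon and −1 for every bond to one less electronegative; C–C bonds are 0.
C4 has one bond to C (0), one bond to C (0), one bond to H (-1), one bond to Cl (+1).
Oxidation state = 0 + 0 − 1 + 1 = 0.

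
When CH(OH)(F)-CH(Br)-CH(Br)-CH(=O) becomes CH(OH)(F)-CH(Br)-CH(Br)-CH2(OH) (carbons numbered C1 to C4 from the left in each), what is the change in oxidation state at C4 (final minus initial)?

-2

Before: C4 has 1 bond to C, 1 bond to H, 2 bonds to O → oxidation state +1.
After: C4 has 1 bond to C, 2 bonds to H, 1 bond to O → oxidation state -1.
Δ = -1 − (+1) = -2, so this is a reduction at C4.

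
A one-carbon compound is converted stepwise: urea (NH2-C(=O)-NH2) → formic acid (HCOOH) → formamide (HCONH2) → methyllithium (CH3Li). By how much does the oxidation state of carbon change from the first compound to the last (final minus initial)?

Carbon oxidation states along the series — urea: +4, formic acid: +2, formamide: +2, methyllithium: -4.
Net change = -4 − (+4) = -8.

-8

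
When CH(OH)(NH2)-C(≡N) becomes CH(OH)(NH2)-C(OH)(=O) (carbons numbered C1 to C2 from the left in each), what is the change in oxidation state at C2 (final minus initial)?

0

Before: C2 has 1 bond to C, 3 bonds to N → oxidation state +3.
After: C2 has 1 bond to C, 3 bonds to O → oxidation state +3.
Δ = +3 − (+3) = 0, so no net redox change at C2.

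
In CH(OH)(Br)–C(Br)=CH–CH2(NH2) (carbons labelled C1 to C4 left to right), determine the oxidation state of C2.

C2 has one bond to C (0), a double bond to C (2×0 = 0), one bond to Br (+1).
Oxidation state = 0 + 0 + 1 = +1.

+1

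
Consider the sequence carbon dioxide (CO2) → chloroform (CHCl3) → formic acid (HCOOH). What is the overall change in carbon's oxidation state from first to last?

Carbon oxidation states along the series — carbon dioxide: +4, chloroform: +2, formic acid: +2.
Net change = +2 − (+4) = -2.

-2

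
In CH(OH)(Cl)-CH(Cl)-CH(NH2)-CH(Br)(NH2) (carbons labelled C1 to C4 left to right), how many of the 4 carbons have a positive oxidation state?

Assign +1 per bond to O/N/halogen, −1 per bond to H or an electropositive element, and 0 per bond to carbon. Tallying each carbon:
C1: 1C, 1H, 1O, 1Cl → 0 − 1 + 1 + 1 = +1
C2: 2C, 1H, 1Cl → 0 − 1 + 1 = 0
C3: 2C, 1H, 1N → 0 − 1 + 1 = 0
C4: 1C, 1H, 1N, 1Br → 0 − 1 + 1 + 1 = +1
2 carbons (C1, C4) meet the condition.

2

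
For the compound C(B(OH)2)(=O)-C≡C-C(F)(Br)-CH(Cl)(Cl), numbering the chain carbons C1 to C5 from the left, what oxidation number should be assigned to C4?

Each bond to a more electronegative atom (O, N, halogen) counts +1, each bond to a less electronegative atom (H, metal, B, Si) counts −1, and each C–C bond counts 0.
C4 has one bond to C (0), one bond to C (0), one bond to F (+1), one bond to Br (+1).
Oxidation state = 0 + 0 + 1 + 1 = +2.

+2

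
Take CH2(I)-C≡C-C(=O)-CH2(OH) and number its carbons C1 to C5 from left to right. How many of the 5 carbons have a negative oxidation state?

2

Tallying each carbon's bonds:
C1: 1C, 2H, 1I → 0 − 2 + 1 = -1
C2: 4C → 0 = 0
C3: 4C → 0 = 0
C4: 2C, 2O → 0 + 2 = +2
C5: 1C, 2H, 1O → 0 − 2 + 1 = -1
2 carbons (C1, C5) meet the condition.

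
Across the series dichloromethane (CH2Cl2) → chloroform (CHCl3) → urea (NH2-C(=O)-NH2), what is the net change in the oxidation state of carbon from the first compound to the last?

+4

Carbon oxidation states along the series — dichloromethane: 0, chloroform: +2, urea: +4.
Net change = +4 − (0) = +4.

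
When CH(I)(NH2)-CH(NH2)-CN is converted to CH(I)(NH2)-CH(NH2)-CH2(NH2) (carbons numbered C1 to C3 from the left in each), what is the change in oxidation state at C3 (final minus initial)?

Before: C3 has 1 bond to C, 3 bonds to N → oxidation state +3.
After: C3 has 1 bond to C, 2 bonds to H, 1 bond to N → oxidation state -1.
Δ = -1 − (+3) = -4, so this is a reduction at C3.

-4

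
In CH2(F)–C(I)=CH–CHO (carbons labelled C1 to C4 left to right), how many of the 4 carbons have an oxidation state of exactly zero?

0

Tallying each carbon's bonds:
C1: 1C, 2H, 1F → 0 − 2 + 1 = -1
C2: 3C, 1I → 0 + 1 = +1
C3: 3C, 1H → 0 − 1 = -1
C4: 1C, 1H, 2O → 0 − 1 + 2 = +1
0 carbons meet the condition.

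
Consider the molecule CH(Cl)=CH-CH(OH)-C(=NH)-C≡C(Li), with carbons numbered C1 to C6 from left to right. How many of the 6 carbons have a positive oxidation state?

Tallying each carbon's bonds:
C1: 2C, 1H, 1Cl → 0 − 1 + 1 = 0
C2: 3C, 1H → 0 − 1 = -1
C3: 2C, 1H, 1O → 0 − 1 + 1 = 0
C4: 2C, 2N → 0 + 2 = +2
C5: 4C → 0 = 0
C6: 3C, 1Li → 0 − 1 = -1
1 carbon (C4) meets the condition.

1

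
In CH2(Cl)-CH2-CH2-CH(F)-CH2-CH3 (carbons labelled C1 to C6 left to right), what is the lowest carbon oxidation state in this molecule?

Tallying each carbon's bonds:
C1: 1C, 2H, 1Cl → 0 − 2 + 1 = -1
C2: 2C, 2H → 0 − 2 = -2
C3: 2C, 2H → 0 − 2 = -2
C4: 2C, 1H, 1F → 0 − 1 + 1 = 0
C5: 2C, 2H → 0 − 2 = -2
C6: 1C, 3H → 0 − 3 = -3
The lowest value is -3.

-3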